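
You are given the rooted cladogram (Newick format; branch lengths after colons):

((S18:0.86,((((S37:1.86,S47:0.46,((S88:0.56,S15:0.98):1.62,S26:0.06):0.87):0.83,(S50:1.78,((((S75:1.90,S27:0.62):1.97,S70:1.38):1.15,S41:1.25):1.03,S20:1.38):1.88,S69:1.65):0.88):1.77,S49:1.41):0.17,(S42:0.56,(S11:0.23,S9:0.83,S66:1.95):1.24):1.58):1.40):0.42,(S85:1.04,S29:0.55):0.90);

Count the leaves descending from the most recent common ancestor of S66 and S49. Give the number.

The MRCA of S66 and S49 is the node subtending ((((S37,S47,((S88,S15),S26)),(S50,((((S75,S27),S70),S41),S20),S69)),S49),(S42,(S11,S9,S66))).
That clade contains 17 terminal taxa: S11, S15, S20, S26, S27, S37, S41, S42, S47, S49, S50, S66, S69, S70, S75, S88, S9.

17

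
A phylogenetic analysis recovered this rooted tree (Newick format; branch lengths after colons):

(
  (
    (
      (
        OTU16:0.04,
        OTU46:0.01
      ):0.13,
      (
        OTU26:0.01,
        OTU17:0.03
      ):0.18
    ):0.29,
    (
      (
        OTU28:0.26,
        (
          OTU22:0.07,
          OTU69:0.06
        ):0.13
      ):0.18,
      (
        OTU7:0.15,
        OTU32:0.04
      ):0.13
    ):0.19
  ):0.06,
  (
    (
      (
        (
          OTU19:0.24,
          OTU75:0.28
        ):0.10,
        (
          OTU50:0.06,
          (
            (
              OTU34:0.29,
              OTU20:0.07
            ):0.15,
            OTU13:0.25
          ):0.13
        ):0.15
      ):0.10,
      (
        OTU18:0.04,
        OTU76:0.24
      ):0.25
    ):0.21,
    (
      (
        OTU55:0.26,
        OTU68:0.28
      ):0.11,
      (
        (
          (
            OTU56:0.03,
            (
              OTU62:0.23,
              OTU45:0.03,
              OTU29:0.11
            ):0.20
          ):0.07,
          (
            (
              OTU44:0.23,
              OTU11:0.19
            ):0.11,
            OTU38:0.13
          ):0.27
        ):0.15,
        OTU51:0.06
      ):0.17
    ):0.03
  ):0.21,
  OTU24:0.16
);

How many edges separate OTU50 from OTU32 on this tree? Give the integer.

9

The MRCA of OTU50 and OTU32 is the root of the tree.
From OTU50 up to that node: 5 branches. From OTU32 up to the same node: 4 branches. Total: 5 + 4 = 9.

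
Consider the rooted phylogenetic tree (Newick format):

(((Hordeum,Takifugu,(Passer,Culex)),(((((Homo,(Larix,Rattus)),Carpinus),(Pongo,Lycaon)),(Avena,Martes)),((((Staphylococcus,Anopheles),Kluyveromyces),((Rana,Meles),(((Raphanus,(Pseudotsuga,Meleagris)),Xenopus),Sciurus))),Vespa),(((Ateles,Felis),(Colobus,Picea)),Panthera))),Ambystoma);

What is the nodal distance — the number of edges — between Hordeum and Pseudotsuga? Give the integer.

11

The MRCA of Hordeum and Pseudotsuga is the node subtending ((Hordeum,Takifugu,(Passer,Culex)),(((((Homo,(Larix,Rattus)),Carpinus),(Pongo,Lycaon)),(Avena,Martes)),((((Staphylococcus,Anopheles),Kluyveromyces),((Rana,Meles),(((Raphanus,(Pseudotsuga,Meleagris)),Xenopus),Sciurus))),Vespa),(((Ateles,Felis),(Colobus,Picea)),Panthera))).
From Hordeum up to that node: 2 branches. From Pseudotsuga up to the same node: 9 branches. Total: 2 + 9 = 11.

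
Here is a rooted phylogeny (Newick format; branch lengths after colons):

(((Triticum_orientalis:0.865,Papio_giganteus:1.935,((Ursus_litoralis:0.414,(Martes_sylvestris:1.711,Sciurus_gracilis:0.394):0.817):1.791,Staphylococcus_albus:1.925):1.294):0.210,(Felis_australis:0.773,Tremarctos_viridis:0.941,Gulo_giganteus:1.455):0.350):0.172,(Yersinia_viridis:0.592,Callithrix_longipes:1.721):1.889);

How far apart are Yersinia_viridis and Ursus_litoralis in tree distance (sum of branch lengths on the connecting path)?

6.362

The path runs Yersinia_viridis → … → MRCA → … → Ursus_litoralis; the MRCA is the root of the tree.
Branch lengths along that path: 0.592 + 1.889 + 0.172 + 0.210 + 1.294 + 1.791 + 0.414 = 6.362.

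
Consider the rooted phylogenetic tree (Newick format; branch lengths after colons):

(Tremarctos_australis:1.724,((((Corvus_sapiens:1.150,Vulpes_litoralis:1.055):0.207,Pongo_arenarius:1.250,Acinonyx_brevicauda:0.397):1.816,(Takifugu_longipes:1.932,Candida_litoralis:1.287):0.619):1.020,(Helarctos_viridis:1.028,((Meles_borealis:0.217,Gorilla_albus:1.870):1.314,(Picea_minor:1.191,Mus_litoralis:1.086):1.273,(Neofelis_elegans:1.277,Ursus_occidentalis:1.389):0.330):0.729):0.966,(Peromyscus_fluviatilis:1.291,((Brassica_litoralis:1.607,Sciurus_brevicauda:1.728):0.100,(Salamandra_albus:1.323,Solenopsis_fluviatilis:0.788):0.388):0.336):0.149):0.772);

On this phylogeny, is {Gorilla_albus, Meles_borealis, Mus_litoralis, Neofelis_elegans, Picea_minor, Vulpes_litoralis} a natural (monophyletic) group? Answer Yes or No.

No

The MRCA of the listed taxa subtends ((((Corvus_sapiens,Vulpes_litoralis),Pongo_arenarius,Acinonyx_brevicauda),(Takifugu_longipes,Candida_litoralis)),(Helarctos_viridis,((Meles_borealis,Gorilla_albus),(Picea_minor,Mus_litoralis),(Neofelis_elegans,Ursus_occidentalis))),(Peromyscus_fluviatilis,((Brassica_litoralis,Sciurus_brevicauda),(Salamandra_albus,Solenopsis_fluviatilis)))).
That clade also contains Acinonyx_brevicauda, Brassica_litoralis, Candida_litoralis, Corvus_sapiens, Helarctos_viridis, Peromyscus_fluviatilis, Pongo_arenarius, Salamandra_albus, Sciurus_brevicauda, Solenopsis_fluviatilis, Takifugu_longipes, Ursus_occidentalis, which are not in the proposed group, so the group is not monophyletic.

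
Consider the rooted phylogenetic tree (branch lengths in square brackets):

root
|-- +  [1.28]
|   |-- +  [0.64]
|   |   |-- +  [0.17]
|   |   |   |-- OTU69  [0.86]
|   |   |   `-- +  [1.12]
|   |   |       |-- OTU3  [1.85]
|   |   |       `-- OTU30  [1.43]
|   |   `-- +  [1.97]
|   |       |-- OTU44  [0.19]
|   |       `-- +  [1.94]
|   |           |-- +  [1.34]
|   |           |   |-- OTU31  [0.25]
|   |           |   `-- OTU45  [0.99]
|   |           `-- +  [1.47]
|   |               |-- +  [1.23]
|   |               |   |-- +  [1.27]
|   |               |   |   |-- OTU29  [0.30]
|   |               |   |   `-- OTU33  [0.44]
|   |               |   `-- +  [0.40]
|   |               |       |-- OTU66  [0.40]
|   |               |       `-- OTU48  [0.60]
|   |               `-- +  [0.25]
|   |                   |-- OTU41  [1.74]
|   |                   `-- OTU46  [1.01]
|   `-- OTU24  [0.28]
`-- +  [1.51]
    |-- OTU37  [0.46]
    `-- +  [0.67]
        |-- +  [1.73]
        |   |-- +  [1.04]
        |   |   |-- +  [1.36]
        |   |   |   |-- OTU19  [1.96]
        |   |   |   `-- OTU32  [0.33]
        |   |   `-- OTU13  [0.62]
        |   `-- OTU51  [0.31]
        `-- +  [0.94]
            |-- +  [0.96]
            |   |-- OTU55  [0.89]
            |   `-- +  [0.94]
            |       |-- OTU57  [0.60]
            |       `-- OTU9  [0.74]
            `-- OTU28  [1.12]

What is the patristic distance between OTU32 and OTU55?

The path runs OTU32 → … → MRCA → … → OTU55; the MRCA is the node subtending ((((OTU19,OTU32),OTU13),OTU51),((OTU55,(OTU57,OTU9)),OTU28)).
Branch lengths along that path: 0.33 + 1.36 + 1.04 + 1.73 + 0.94 + 0.96 + 0.89 = 7.25.

7.25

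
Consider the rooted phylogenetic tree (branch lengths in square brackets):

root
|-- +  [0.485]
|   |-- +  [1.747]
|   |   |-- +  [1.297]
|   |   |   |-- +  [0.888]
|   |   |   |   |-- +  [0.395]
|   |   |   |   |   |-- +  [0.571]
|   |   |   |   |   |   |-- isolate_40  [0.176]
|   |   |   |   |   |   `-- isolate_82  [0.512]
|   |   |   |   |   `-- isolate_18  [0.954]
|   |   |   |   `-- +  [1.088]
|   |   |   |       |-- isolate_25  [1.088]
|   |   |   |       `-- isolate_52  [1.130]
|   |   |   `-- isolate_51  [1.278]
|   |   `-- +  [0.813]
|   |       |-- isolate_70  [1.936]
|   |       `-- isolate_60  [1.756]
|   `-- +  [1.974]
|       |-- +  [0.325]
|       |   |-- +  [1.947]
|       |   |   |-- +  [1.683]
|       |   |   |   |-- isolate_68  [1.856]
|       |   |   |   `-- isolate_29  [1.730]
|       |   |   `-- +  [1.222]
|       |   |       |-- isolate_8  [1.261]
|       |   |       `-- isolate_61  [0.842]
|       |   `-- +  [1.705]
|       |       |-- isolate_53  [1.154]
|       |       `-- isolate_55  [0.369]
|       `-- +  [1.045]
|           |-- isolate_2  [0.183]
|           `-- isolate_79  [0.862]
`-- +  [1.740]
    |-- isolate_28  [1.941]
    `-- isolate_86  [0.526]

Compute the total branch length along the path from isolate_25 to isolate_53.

11.266

The path runs isolate_25 → … → MRCA → … → isolate_53; the MRCA is the node subtending ((((((isolate_40,isolate_82),isolate_18),(isolate_25,isolate_52)),isolate_51),(isolate_70,isolate_60)),((((isolate_68,isolate_29),(isolate_8,isolate_61)),(isolate_53,isolate_55)),(isolate_2,isolate_79))).
Branch lengths along that path: 1.088 + 1.088 + 0.888 + 1.297 + 1.747 + 1.974 + 0.325 + 1.705 + 1.154 = 11.266.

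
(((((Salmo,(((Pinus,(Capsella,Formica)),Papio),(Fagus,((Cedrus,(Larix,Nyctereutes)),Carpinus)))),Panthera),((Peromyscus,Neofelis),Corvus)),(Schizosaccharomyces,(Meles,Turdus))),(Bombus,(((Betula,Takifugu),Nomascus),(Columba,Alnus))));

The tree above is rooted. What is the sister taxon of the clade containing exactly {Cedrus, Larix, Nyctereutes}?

Carpinus

The clade containing exactly {Cedrus, Larix, Nyctereutes} attaches to the tree at the node subtending ((Cedrus,(Larix,Nyctereutes)),Carpinus).
The other lineage descending from that same node — the sister group — is the single tip Carpinus.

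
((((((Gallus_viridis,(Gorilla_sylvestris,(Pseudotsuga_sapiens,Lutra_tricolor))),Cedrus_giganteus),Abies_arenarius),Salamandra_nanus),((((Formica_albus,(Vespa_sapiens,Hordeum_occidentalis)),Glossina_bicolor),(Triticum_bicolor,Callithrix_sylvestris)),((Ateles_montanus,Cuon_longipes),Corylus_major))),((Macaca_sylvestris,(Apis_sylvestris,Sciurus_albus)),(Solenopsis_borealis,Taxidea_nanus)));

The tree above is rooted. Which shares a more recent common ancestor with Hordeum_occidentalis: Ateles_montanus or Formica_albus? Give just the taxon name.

The MRCA of Hordeum_occidentalis and Formica_albus subtends (Formica_albus,(Vespa_sapiens,Hordeum_occidentalis)) (3 taxa).
The MRCA of Hordeum_occidentalis and Ateles_montanus subtends ((((Formica_albus,(Vespa_sapiens,Hordeum_occidentalis)),Glossina_bicolor),(Triticum_bicolor,Callithrix_sylvestris)),((Ateles_montanus,Cuon_longipes),Corylus_major)) (9 taxa).
The first is nested inside the second, so Hordeum_occidentalis shares a more recent common ancestor with Formica_albus.

Formica_albus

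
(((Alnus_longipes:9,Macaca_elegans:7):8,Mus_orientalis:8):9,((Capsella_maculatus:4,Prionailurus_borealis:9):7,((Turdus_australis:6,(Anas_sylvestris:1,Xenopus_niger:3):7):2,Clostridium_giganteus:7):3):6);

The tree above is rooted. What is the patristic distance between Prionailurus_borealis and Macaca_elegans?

46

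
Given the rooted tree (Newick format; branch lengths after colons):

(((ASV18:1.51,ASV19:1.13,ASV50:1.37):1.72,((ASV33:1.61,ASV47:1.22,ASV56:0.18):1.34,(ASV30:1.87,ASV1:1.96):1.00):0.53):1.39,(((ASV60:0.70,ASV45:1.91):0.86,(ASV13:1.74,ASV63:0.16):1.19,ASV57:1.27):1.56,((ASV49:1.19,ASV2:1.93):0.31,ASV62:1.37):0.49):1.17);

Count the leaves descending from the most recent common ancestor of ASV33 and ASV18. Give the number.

8

The MRCA of ASV33 and ASV18 is the node subtending ((ASV18,ASV19,ASV50),((ASV33,ASV47,ASV56),(ASV30,ASV1))).
That clade contains 8 terminal taxa: ASV1, ASV18, ASV19, ASV30, ASV33, ASV47, ASV50, ASV56.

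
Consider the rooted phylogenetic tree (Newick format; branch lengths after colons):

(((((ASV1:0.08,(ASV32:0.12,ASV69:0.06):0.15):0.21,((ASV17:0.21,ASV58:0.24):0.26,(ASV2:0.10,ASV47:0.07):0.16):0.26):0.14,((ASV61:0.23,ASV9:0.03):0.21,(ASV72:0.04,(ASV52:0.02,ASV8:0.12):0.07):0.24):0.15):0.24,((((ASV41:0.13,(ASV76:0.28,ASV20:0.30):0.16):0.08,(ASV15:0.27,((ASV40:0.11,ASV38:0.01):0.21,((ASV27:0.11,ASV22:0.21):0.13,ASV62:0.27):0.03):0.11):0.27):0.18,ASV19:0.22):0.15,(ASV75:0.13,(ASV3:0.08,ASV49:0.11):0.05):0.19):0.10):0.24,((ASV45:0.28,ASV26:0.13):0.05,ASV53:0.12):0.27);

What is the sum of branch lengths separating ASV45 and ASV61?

The path runs ASV45 → … → MRCA → … → ASV61; the MRCA is the root of the tree.
Branch lengths along that path: 0.28 + 0.05 + 0.27 + 0.24 + 0.24 + 0.15 + 0.21 + 0.23 = 1.67.

1.67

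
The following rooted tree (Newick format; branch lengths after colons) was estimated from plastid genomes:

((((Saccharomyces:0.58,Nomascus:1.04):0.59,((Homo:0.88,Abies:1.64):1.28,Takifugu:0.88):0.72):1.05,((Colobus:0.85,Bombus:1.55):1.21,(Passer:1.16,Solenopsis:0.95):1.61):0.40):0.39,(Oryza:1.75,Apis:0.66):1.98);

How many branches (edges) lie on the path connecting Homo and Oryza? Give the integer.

The MRCA of Homo and Oryza is the root of the tree.
From Homo up to that node: 5 branches. From Oryza up to the same node: 2 branches. Total: 5 + 2 = 7.

7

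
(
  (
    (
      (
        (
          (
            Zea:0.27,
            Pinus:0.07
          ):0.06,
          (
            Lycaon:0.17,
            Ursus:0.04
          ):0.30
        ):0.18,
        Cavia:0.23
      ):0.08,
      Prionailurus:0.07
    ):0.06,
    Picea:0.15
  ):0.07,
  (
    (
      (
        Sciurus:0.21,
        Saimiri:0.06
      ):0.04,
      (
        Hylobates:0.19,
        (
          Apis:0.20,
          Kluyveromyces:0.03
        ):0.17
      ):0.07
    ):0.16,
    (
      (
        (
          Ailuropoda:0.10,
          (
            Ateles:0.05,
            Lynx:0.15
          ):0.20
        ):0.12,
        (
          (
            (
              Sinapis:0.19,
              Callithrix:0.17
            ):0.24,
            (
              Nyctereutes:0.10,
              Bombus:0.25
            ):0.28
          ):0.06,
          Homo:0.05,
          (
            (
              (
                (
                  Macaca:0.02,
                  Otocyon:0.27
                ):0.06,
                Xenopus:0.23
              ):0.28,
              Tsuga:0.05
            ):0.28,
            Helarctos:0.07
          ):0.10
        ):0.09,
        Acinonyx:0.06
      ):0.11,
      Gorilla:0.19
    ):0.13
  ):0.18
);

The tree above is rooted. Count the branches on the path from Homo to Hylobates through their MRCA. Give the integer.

7

The MRCA of Homo and Hylobates is the node subtending (((Sciurus,Saimiri),(Hylobates,(Apis,Kluyveromyces))),(((Ailuropoda,(Ateles,Lynx)),(((Sinapis,Callithrix),(Nyctereutes,Bombus)),Homo,((((Macaca,Otocyon),Xenopus),Tsuga),Helarctos)),Acinonyx),Gorilla)).
From Homo up to that node: 4 branches. From Hylobates up to the same node: 3 branches. Total: 4 + 3 = 7.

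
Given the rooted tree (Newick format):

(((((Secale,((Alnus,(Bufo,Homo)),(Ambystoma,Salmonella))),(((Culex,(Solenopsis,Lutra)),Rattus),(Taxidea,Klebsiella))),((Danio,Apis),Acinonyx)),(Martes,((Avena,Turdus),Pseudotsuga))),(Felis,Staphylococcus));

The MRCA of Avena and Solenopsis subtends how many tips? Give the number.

19

The MRCA of Avena and Solenopsis is the node subtending ((((Secale,((Alnus,(Bufo,Homo)),(Ambystoma,Salmonella))),(((Culex,(Solenopsis,Lutra)),Rattus),(Taxidea,Klebsiella))),((Danio,Apis),Acinonyx)),(Martes,((Avena,Turdus),Pseudotsuga))).
That clade contains 19 terminal taxa: Acinonyx, Alnus, Ambystoma, Apis, Avena, Bufo, Culex, Danio, Homo, Klebsiella, Lutra, Martes, Pseudotsuga, Rattus, Salmonella, Secale, Solenopsis, Taxidea, Turdus.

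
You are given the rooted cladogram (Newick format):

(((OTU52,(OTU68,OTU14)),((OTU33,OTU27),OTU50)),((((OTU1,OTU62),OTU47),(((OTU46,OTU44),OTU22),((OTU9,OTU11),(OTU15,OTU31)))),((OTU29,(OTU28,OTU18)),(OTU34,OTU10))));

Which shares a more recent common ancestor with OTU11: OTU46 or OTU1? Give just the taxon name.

OTU46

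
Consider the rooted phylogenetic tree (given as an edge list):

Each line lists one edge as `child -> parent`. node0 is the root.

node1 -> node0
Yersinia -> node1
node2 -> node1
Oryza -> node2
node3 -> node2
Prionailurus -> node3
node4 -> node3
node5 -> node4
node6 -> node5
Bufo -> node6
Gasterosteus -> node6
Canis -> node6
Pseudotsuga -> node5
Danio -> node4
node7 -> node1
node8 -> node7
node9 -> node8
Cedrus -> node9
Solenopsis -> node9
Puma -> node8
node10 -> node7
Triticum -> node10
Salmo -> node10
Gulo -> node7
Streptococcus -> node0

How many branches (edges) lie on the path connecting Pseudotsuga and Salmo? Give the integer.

8

The MRCA of Pseudotsuga and Salmo is the node subtending (Yersinia,(Oryza,(Prionailurus,(((Bufo,Gasterosteus,Canis),Pseudotsuga),Danio))),(((Cedrus,Solenopsis),Puma),(Triticum,Salmo),Gulo)).
From Pseudotsuga up to that node: 5 branches. From Salmo up to the same node: 3 branches. Total: 5 + 3 = 8.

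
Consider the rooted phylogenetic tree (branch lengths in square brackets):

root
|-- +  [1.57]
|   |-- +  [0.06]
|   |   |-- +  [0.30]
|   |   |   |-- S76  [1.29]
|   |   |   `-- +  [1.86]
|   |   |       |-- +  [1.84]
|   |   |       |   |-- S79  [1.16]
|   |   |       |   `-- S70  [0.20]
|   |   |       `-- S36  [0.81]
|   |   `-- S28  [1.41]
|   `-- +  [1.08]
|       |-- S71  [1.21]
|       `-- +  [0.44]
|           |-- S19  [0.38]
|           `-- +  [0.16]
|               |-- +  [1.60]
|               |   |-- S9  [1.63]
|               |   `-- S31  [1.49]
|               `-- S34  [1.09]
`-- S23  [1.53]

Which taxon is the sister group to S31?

S9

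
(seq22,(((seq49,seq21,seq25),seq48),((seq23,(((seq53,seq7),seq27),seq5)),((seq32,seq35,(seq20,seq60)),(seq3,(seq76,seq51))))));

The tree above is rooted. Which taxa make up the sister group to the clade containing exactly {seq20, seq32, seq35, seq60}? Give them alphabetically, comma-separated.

seq3, seq51, seq76

The clade containing exactly {seq20, seq32, seq35, seq60} attaches to the tree at the node subtending ((seq32,seq35,(seq20,seq60)),(seq3,(seq76,seq51))).
The other lineage descending from that same node — the sister group — is (seq3,(seq76,seq51)); its 3 tips in alphabetical order are the answer.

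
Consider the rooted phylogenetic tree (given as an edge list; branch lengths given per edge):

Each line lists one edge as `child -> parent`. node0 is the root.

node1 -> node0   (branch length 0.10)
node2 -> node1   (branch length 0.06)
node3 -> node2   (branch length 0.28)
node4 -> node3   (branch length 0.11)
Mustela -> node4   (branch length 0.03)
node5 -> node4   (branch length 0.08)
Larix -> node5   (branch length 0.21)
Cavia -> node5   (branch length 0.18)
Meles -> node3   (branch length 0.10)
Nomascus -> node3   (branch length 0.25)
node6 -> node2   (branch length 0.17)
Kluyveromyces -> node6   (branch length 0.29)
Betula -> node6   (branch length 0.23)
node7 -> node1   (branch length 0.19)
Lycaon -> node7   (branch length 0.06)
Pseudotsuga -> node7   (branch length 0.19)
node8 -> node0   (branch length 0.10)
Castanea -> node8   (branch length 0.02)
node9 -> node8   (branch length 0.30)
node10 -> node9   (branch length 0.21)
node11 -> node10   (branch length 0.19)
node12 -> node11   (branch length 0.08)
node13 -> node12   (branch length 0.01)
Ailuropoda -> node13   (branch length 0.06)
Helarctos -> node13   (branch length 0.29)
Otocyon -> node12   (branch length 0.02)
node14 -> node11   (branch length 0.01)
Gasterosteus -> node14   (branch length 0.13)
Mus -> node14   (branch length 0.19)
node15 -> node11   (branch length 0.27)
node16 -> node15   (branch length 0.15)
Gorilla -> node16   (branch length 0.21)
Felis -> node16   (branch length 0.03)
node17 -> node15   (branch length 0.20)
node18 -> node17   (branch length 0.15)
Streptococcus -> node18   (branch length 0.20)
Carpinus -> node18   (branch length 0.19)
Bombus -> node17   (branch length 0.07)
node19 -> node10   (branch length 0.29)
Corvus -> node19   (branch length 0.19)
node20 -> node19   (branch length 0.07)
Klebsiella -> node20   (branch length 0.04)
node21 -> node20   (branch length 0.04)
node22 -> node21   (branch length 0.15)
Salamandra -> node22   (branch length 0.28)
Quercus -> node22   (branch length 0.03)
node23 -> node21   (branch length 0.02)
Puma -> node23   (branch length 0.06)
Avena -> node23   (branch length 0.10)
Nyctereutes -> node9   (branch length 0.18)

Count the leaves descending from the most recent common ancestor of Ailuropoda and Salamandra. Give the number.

16

The MRCA of Ailuropoda and Salamandra is the node subtending ((((Ailuropoda,Helarctos),Otocyon),(Gasterosteus,Mus),((Gorilla,Felis),((Streptococcus,Carpinus),Bombus))),(Corvus,(Klebsiella,((Salamandra,Quercus),(Puma,Avena))))).
That clade contains 16 terminal taxa: Ailuropoda, Avena, Bombus, Carpinus, Corvus, Felis, Gasterosteus, Gorilla, Helarctos, Klebsiella, Mus, Otocyon, Puma, Quercus, Salamandra, Streptococcus.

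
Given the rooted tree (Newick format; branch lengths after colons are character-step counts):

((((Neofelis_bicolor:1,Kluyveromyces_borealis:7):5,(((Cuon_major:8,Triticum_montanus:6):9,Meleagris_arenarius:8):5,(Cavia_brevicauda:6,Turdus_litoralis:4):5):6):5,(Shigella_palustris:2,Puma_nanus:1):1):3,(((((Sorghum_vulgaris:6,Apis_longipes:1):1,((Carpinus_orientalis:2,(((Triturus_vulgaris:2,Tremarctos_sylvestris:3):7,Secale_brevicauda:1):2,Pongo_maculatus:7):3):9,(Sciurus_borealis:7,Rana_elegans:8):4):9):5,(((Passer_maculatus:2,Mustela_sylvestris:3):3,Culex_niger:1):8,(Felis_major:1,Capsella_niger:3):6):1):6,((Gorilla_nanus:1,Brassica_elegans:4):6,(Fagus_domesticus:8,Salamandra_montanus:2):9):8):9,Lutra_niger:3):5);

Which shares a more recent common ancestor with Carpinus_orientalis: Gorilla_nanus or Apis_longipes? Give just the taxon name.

The MRCA of Carpinus_orientalis and Apis_longipes subtends ((Sorghum_vulgaris,Apis_longipes),((Carpinus_orientalis,(((Triturus_vulgaris,Tremarctos_sylvestris),Secale_brevicauda),Pongo_maculatus)),(Sciurus_borealis,Rana_elegans))) (9 taxa).
The MRCA of Carpinus_orientalis and Gorilla_nanus subtends ((((Sorghum_vulgaris,Apis_longipes),((Carpinus_orientalis,(((Triturus_vulgaris,Tremarctos_sylvestris),Secale_brevicauda),Pongo_maculatus)),(Sciurus_borealis,Rana_elegans))),(((Passer_maculatus,Mustela_sylvestris),Culex_niger),(Felis_major,Capsella_niger))),((Gorilla_nanus,Brassica_elegans),(Fagus_domesticus,Salamandra_montanus))) (18 taxa).
The first is nested inside the second, so Carpinus_orientalis shares a more recent common ancestor with Apis_longipes.

Apis_longipes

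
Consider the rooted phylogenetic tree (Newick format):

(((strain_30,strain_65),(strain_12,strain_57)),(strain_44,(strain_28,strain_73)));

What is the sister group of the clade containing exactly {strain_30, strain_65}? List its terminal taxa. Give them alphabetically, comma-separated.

The clade containing exactly {strain_30, strain_65} attaches to the tree at the node subtending ((strain_30,strain_65),(strain_12,strain_57)).
The other lineage descending from that same node — the sister group — is (strain_12,strain_57); its 2 tips in alphabetical order are the answer.

strain_12, strain_57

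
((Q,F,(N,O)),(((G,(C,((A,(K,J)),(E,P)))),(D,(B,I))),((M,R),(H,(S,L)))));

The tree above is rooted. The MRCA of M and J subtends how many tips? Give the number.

The MRCA of M and J is the node subtending (((G,(C,((A,(K,J)),(E,P)))),(D,(B,I))),((M,R),(H,(S,L)))).
That clade contains 15 terminal taxa: A, B, C, D, E, G, H, I, J, K, L, M, P, R, S.

15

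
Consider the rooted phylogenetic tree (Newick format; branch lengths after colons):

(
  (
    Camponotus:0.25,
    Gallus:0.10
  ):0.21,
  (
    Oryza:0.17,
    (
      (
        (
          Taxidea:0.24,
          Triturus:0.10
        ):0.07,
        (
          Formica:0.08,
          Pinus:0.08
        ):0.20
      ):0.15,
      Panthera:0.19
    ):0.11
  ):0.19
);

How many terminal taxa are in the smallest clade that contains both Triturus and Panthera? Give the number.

5

The MRCA of Triturus and Panthera is the node subtending (((Taxidea,Triturus),(Formica,Pinus)),Panthera).
That clade contains 5 terminal taxa: Formica, Panthera, Pinus, Taxidea, Triturus.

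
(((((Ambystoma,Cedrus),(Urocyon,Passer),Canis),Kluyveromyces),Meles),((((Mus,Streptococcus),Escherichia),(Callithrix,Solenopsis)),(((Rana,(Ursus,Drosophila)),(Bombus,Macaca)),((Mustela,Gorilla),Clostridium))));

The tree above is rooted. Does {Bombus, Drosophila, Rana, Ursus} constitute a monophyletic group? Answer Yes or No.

The MRCA of the listed taxa subtends ((Rana,(Ursus,Drosophila)),(Bombus,Macaca)).
That clade also contains Macaca, which is not in the proposed group, so the group is not monophyletic.

No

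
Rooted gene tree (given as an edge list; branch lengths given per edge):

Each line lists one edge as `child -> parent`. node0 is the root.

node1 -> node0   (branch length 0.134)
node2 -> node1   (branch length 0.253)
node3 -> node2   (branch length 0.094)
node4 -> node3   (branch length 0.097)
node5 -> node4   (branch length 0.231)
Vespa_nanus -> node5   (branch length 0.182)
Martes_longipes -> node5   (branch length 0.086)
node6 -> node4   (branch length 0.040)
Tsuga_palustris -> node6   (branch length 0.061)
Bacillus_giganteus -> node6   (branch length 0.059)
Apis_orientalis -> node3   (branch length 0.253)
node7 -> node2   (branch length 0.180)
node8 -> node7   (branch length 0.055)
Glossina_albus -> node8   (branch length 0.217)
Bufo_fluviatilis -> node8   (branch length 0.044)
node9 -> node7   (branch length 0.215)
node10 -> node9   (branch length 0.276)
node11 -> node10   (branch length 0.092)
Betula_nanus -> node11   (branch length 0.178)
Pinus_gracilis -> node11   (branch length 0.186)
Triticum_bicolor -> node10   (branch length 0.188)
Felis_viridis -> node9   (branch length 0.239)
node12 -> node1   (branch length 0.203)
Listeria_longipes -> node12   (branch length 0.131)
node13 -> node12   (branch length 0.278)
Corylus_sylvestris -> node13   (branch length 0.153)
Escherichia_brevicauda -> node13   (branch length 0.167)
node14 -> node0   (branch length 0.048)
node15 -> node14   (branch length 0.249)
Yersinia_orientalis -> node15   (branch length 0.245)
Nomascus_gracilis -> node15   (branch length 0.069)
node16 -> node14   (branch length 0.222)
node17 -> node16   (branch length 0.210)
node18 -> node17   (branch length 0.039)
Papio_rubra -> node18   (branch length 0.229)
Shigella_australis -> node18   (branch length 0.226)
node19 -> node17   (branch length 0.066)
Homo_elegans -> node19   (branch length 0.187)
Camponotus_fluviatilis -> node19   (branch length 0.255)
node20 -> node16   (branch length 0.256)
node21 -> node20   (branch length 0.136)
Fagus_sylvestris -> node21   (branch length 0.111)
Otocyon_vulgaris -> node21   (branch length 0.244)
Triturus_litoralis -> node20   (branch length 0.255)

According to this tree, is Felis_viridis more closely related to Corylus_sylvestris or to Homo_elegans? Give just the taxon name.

The MRCA of Felis_viridis and Corylus_sylvestris subtends (((((Vespa_nanus,Martes_longipes),(Tsuga_palustris,Bacillus_giganteus)),Apis_orientalis),((Glossina_albus,Bufo_fluviatilis),(((Betula_nanus,Pinus_gracilis),Triticum_bicolor),Felis_viridis))),(Listeria_longipes,(Corylus_sylvestris,Escherichia_brevicauda))) (14 taxa).
The MRCA of Felis_viridis and Homo_elegans is the root, subtending the entire tree (23 taxa).
The first is nested inside the second, so Felis_viridis shares a more recent common ancestor with Corylus_sylvestris.

Corylus_sylvestris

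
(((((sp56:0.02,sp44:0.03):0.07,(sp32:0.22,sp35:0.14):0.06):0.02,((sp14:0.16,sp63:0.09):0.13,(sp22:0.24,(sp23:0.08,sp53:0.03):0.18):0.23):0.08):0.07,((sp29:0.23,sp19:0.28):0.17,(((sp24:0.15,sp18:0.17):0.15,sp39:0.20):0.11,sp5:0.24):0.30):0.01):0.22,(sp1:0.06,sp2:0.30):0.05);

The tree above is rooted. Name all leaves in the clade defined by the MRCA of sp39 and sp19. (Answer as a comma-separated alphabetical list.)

sp18, sp19, sp24, sp29, sp39, sp5

Tracing sp39: it sits inside ((sp24,sp18),sp39).
Tracing sp19: it sits inside (sp29,sp19).
The smallest clade enclosing both is ((sp29,sp19),(((sp24,sp18),sp39),sp5)); the answer is its 6 terminal taxa in alphabetical order.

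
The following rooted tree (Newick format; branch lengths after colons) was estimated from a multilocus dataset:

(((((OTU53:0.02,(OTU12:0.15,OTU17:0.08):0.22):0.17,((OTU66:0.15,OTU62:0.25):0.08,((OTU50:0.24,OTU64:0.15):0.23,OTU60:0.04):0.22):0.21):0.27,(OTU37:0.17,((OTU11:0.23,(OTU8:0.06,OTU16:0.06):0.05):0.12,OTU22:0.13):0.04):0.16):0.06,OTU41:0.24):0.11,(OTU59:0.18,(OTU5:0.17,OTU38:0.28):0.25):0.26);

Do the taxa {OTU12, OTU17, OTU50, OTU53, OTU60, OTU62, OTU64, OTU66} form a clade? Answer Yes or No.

Yes

The most recent common ancestor of these taxa subtends ((OTU53,(OTU12,OTU17)),((OTU66,OTU62),((OTU50,OTU64),OTU60))).
That clade has exactly 8 tips — every listed taxon and nothing else — so the group is monophyletic.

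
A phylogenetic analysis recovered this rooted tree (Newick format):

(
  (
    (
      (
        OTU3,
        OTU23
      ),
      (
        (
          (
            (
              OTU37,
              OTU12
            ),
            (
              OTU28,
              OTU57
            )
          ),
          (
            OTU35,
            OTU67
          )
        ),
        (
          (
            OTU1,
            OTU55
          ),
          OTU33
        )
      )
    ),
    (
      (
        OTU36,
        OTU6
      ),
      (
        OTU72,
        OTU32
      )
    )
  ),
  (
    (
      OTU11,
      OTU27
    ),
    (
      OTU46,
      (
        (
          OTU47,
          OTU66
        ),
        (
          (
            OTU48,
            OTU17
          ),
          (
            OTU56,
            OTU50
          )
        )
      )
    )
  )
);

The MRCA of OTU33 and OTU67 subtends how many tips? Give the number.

The MRCA of OTU33 and OTU67 is the node subtending ((((OTU37,OTU12),(OTU28,OTU57)),(OTU35,OTU67)),((OTU1,OTU55),OTU33)).
That clade contains 9 terminal taxa: OTU1, OTU12, OTU28, OTU33, OTU35, OTU37, OTU55, OTU57, OTU67.

9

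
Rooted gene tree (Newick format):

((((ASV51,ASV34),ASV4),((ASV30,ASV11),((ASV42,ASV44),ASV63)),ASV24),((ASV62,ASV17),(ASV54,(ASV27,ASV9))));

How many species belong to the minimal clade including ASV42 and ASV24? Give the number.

9

The MRCA of ASV42 and ASV24 is the node subtending (((ASV51,ASV34),ASV4),((ASV30,ASV11),((ASV42,ASV44),ASV63)),ASV24).
That clade contains 9 terminal taxa: ASV11, ASV24, ASV30, ASV34, ASV4, ASV42, ASV44, ASV51, ASV63.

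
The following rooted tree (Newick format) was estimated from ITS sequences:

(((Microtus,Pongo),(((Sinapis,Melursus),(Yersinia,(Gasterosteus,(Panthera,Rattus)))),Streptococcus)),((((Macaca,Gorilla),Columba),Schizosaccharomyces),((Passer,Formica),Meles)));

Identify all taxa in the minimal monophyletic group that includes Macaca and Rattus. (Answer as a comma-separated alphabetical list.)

Tracing Macaca: it sits inside (Macaca,Gorilla).
Tracing Rattus: it sits inside (Panthera,Rattus).
The smallest clade enclosing both is the whole tree (their MRCA is the root), so the answer is all 16 tips in alphabetical order.

Columba, Formica, Gasterosteus, Gorilla, Macaca, Meles, Melursus, Microtus, Panthera, Passer, Pongo, Rattus, Schizosaccharomyces, Sinapis, Streptococcus, Yersinia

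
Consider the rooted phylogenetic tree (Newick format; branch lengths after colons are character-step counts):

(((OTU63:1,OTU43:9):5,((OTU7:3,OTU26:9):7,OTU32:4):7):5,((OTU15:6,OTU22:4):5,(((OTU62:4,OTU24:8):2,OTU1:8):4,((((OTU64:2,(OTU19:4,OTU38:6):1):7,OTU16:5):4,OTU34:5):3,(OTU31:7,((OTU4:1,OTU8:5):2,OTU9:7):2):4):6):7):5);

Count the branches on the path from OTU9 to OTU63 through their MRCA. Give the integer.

9

The MRCA of OTU9 and OTU63 is the root of the tree.
From OTU9 up to that node: 6 branches. From OTU63 up to the same node: 3 branches. Total: 6 + 3 = 9.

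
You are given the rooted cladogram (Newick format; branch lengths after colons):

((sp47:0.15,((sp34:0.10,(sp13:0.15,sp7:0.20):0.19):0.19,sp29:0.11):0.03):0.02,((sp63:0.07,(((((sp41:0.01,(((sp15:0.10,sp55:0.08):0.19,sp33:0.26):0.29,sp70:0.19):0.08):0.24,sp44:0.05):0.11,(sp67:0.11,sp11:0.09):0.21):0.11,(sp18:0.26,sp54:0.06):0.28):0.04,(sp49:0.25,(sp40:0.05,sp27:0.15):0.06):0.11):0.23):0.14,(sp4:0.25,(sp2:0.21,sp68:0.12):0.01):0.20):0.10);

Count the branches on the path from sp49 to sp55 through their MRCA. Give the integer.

The MRCA of sp49 and sp55 is the node subtending (((((sp41,(((sp15,sp55),sp33),sp70)),sp44),(sp67,sp11)),(sp18,sp54)),(sp49,(sp40,sp27))).
From sp49 up to that node: 2 branches. From sp55 up to the same node: 8 branches. Total: 2 + 8 = 10.

10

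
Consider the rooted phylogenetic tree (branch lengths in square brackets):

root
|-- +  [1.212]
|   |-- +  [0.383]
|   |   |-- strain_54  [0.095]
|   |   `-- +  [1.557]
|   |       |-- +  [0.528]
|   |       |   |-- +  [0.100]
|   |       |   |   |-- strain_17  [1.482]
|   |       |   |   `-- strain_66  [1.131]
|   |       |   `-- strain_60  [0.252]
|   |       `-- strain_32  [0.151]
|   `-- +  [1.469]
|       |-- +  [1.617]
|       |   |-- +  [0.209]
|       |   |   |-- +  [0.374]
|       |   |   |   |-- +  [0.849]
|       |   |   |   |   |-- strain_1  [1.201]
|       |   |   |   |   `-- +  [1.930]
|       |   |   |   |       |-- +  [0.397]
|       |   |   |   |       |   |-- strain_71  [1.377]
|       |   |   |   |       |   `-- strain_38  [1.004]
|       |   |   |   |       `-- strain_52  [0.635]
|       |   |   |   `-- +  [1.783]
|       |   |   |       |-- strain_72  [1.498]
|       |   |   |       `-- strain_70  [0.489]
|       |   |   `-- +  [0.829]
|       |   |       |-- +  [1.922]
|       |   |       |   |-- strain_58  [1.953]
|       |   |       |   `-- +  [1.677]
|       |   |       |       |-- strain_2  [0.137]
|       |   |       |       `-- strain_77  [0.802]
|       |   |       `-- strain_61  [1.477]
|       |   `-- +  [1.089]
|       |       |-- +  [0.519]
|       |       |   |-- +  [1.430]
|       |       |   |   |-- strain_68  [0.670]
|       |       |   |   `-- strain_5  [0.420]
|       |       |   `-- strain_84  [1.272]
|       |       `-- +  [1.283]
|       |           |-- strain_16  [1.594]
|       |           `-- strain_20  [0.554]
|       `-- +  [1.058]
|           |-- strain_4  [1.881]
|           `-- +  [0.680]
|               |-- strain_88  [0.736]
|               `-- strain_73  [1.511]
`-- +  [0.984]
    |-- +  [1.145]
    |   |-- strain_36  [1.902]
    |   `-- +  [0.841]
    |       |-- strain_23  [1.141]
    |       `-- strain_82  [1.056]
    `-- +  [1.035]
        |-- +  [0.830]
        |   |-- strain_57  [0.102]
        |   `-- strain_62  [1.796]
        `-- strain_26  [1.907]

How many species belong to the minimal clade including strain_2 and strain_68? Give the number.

15

The MRCA of strain_2 and strain_68 is the node subtending ((((strain_1,((strain_71,strain_38),strain_52)),(strain_72,strain_70)),((strain_58,(strain_2,strain_77)),strain_61)),(((strain_68,strain_5),strain_84),(strain_16,strain_20))).
That clade contains 15 terminal taxa: strain_1, strain_16, strain_2, strain_20, strain_38, strain_5, strain_52, strain_58, strain_61, strain_68, strain_70, strain_71, strain_72, strain_77, strain_84.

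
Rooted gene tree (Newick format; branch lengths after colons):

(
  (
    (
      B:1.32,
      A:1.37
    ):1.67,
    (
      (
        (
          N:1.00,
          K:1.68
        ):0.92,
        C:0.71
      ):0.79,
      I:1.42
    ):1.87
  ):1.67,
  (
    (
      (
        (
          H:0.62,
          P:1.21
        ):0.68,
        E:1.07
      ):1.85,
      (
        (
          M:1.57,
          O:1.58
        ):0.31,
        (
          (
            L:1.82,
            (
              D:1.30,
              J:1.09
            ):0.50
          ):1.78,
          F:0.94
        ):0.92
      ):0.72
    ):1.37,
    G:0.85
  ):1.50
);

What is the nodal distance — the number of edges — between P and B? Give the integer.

The MRCA of P and B is the root of the tree.
From P up to that node: 5 branches. From B up to the same node: 3 branches. Total: 5 + 3 = 8.

8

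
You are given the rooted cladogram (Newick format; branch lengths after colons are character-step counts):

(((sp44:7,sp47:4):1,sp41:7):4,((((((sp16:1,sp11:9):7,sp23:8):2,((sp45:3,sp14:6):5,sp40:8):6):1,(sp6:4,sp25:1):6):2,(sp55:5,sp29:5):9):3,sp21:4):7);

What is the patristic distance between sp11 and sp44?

43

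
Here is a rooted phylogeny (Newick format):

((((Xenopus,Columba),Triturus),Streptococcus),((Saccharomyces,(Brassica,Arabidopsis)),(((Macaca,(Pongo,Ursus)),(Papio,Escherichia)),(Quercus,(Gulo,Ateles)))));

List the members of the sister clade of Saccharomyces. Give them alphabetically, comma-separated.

Arabidopsis, Brassica

Saccharomyces attaches to the tree at the node subtending (Saccharomyces,(Brassica,Arabidopsis)).
The other lineage descending from that same node — the sister group — is (Brassica,Arabidopsis); its 2 tips in alphabetical order are the answer.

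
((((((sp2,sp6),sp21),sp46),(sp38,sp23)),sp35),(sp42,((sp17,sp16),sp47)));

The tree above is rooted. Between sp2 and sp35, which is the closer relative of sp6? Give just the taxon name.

sp2

The MRCA of sp6 and sp2 subtends (sp2,sp6) (2 taxa).
The MRCA of sp6 and sp35 subtends (((((sp2,sp6),sp21),sp46),(sp38,sp23)),sp35) (7 taxa).
The first is nested inside the second, so sp6 shares a more recent common ancestor with sp2.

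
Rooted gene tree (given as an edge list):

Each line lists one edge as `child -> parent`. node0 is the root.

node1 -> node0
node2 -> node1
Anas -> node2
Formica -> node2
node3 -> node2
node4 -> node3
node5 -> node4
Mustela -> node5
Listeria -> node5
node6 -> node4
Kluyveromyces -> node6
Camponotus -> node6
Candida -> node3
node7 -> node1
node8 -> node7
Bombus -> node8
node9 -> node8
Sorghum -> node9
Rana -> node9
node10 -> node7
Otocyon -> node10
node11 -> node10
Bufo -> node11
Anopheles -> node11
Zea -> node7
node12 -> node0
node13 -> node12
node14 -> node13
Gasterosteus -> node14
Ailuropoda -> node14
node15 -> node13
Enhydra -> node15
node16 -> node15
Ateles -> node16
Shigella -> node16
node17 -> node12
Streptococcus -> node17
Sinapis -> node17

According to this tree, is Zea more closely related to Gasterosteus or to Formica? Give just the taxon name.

The MRCA of Zea and Formica subtends ((Anas,Formica,(((Mustela,Listeria),(Kluyveromyces,Camponotus)),Candida)),((Bombus,(Sorghum,Rana)),(Otocyon,(Bufo,Anopheles)),Zea)) (14 taxa).
The MRCA of Zea and Gasterosteus is the root, subtending the entire tree (21 taxa).
The first is nested inside the second, so Zea shares a more recent common ancestor with Formica.

Formica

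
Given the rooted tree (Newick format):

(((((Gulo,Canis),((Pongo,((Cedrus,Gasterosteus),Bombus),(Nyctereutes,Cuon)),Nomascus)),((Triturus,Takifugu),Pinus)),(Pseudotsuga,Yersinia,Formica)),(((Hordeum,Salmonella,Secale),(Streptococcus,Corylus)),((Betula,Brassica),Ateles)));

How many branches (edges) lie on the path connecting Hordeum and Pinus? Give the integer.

8

The MRCA of Hordeum and Pinus is the root of the tree.
From Hordeum up to that node: 4 branches. From Pinus up to the same node: 4 branches. Total: 4 + 4 = 8.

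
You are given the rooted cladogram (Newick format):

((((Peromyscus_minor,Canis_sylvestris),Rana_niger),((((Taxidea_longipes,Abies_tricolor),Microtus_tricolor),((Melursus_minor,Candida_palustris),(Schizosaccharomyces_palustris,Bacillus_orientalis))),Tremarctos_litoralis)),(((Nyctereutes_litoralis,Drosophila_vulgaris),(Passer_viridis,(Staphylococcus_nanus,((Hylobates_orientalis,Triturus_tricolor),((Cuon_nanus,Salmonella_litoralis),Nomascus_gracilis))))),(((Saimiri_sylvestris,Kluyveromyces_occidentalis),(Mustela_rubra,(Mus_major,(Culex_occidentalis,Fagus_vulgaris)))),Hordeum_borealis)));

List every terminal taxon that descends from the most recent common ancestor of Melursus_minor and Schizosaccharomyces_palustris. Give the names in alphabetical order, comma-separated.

Bacillus_orientalis, Candida_palustris, Melursus_minor, Schizosaccharomyces_palustris

Tracing Melursus_minor: it sits inside (Melursus_minor,Candida_palustris).
Tracing Schizosaccharomyces_palustris: it sits inside (Schizosaccharomyces_palustris,Bacillus_orientalis).
The smallest clade enclosing both is ((Melursus_minor,Candida_palustris),(Schizosaccharomyces_palustris,Bacillus_orientalis)); the answer is its 4 terminal taxa in alphabetical order.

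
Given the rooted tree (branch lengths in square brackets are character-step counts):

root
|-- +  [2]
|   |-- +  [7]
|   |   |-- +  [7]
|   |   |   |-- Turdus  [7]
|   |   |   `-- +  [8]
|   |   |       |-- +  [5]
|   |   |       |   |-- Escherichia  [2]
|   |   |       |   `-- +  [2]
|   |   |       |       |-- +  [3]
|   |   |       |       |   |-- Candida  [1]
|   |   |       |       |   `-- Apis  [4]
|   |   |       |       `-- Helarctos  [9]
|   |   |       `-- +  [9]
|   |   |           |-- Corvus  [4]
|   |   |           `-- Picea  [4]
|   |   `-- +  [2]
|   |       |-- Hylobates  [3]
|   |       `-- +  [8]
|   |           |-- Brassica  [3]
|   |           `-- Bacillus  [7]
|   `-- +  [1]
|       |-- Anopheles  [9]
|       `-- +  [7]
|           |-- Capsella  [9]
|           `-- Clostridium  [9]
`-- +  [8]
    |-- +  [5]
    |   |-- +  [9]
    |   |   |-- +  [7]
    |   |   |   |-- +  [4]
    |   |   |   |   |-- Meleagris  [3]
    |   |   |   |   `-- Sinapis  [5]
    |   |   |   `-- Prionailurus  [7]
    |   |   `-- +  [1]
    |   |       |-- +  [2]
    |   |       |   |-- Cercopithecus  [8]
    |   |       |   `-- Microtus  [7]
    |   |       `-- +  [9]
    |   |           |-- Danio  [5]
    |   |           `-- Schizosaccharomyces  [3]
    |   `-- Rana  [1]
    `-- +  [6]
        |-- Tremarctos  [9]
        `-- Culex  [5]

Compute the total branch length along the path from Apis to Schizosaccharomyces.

73

The path runs Apis → … → MRCA → … → Schizosaccharomyces; the MRCA is the root of the tree.
Branch lengths along that path: 4 + 3 + 2 + 5 + 8 + 7 + 7 + 2 + 8 + 5 + 9 + 1 + 9 + 3 = 73.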